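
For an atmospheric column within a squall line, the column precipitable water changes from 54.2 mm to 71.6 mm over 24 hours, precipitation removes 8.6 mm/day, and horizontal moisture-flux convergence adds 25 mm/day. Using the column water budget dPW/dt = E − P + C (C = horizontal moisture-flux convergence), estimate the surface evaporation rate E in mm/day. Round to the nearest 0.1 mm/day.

dPW/dt = (71.6 − 54.2) mm / (24/24 day) = +17.400 mm/day.
E = dPW/dt + P − C = (+17.400) + 8.6 − (25) = 1.0 mm/day.

E ≈ 1.0 mm/day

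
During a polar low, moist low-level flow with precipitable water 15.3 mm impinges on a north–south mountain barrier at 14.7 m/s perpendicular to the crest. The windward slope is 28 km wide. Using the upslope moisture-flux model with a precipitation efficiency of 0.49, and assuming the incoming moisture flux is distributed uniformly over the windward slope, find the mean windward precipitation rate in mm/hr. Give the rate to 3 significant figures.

R ≈ 14.2 mm/hr

Incoming column moisture flux per unit ridge length: F = V × PW = 14.7 × 15.3 = 224.91 mm·m/s.
Spread over the 28 km slope with efficiency ε = 0.49: R = ε·F/W = 0.49 × 224.91 / 28000 m = 3.936e-03 mm/s.
R = 3.936e-03 × 3600 = 14.2 mm/hr.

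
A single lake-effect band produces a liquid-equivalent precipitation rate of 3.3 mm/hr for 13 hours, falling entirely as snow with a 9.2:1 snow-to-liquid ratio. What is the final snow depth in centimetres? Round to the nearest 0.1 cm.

Liquid-equivalent depth = 3.3 × 13 = 42.9 mm.
Snow depth = 42.9 mm × 9.2 = 394.68 mm = 39.5 cm.

snow depth ≈ 39.5 cm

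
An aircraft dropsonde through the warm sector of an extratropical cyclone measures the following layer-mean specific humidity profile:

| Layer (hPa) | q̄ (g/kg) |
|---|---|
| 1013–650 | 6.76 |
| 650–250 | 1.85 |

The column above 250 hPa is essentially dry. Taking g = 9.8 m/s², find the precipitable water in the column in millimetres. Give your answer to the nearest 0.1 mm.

PW ≈ 32.6 mm

Precipitable water is the column-integrated vapour mass per unit area: PW = (1/g) Σ q̄ Δp, with q in kg/kg and Δp in Pa (1 kg/m² of water = 1 mm).
Layer 1013–650 hPa: Δp = 363 hPa = 36300 Pa, q̄ = 0.00676 kg/kg → 0.00676 × 36300 / 9.8 = 25.04 mm
Layer 650–250 hPa: Δp = 400 hPa = 40000 Pa, q̄ = 0.00185 kg/kg → 0.00185 × 40000 / 9.8 = 7.55 mm
PW = 25.04 + 7.55 = 32.59 ≈ 32.6 mm.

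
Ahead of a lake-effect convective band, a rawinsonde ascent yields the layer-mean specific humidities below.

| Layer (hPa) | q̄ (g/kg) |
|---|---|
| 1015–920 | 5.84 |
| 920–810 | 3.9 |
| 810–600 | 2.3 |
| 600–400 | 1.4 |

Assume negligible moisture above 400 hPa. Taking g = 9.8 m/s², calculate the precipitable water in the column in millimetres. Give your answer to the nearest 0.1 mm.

Precipitable water is the column-integrated vapour mass per unit area: PW = (1/g) Σ q̄ Δp, with q in kg/kg and Δp in Pa (1 kg/m² of water = 1 mm).
Layer 1015–920 hPa: Δp = 95 hPa = 9500 Pa, q̄ = 0.00584 kg/kg → 0.00584 × 9500 / 9.8 = 5.66 mm
Layer 920–810 hPa: Δp = 110 hPa = 11000 Pa, q̄ = 0.0039 kg/kg → 0.0039 × 11000 / 9.8 = 4.38 mm
Layer 810–600 hPa: Δp = 210 hPa = 21000 Pa, q̄ = 0.0023 kg/kg → 0.0023 × 21000 / 9.8 = 4.93 mm
Layer 600–400 hPa: Δp = 200 hPa = 20000 Pa, q̄ = 0.0014 kg/kg → 0.0014 × 20000 / 9.8 = 2.86 mm
PW = 5.66 + 4.38 + 4.93 + 2.86 = 17.83 ≈ 17.8 mm.

PW ≈ 17.8 mm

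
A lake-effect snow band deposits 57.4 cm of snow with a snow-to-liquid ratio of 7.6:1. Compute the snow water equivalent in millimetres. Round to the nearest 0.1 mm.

SWE = snow depth / ratio = 57.4 cm / 7.6 = 7.553 cm = 75.5 mm.

SWE ≈ 75.5 mm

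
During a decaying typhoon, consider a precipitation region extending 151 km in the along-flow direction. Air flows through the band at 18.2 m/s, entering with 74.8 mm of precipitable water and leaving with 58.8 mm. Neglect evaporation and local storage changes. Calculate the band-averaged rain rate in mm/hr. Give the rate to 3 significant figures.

R ≈ 6.94 mm/hr

Column moisture flux per unit crosswind length is F = V × PW.
Inflow: F_in = 18.2 × 74.8 = 1361.36 mm·m/s
Outflow: F_out = 18.2 × 58.8 = 1070.16 mm·m/s
Steady-state rate R = (F_in − F_out)/L = (1361.36 − 1070.16) / 151000 m = 1.928e-03 mm/s.
R = 1.928e-03 × 3600 = 6.94 mm/hr.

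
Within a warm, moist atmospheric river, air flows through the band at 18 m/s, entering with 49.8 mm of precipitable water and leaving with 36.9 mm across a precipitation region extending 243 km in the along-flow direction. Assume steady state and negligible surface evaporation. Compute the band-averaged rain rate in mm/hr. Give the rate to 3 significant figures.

Column moisture flux per unit crosswind length is F = V × PW.
Inflow: F_in = 18 × 49.8 = 896.4 mm·m/s
Outflow: F_out = 18 × 36.9 = 664.2 mm·m/s
Steady-state rate R = (F_in − F_out)/L = (896.4 − 664.2) / 243000 m = 9.556e-04 mm/s.
R = 9.556e-04 × 3600 = 3.44 mm/hr.

R ≈ 3.44 mm/hr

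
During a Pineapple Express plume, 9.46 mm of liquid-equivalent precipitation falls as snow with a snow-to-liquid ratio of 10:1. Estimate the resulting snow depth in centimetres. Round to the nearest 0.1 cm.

snow depth ≈ 9.5 cm

Snow depth = liquid × ratio = 9.46 mm × 10 = 94.6 mm = 9.5 cm.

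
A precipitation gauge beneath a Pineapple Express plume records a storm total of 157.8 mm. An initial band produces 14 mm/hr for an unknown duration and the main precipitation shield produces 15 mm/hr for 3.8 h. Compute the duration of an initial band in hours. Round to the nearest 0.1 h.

duration ≈ 7.2 h

Known phases: 15 × 3.8 = 57 mm.
Remaining depth = 157.8 − 57 = 100.8 mm.
Duration = 100.8 / 14 = 7.2 h.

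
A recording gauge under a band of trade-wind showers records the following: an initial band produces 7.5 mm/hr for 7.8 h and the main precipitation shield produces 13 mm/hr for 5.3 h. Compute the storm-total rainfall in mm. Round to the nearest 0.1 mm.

Total = Σ Rᵢ Δtᵢ = 7.5 × 7.8 + 13 × 5.3
      = 58.5 + 68.9 = 127.4 mm.

total ≈ 127.4 mm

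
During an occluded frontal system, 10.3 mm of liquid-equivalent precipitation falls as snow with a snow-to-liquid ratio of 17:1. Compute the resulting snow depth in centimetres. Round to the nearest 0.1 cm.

snow depth ≈ 17.5 cm

Snow depth = liquid × ratio = 10.3 mm × 17 = 175.1 mm = 17.5 cm.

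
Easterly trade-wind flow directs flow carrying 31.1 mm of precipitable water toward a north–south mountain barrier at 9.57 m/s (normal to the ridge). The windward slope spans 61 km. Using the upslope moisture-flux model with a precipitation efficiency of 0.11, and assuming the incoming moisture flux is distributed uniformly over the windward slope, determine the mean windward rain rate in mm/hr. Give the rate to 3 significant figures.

R ≈ 1.93 mm/hr

Incoming column moisture flux per unit ridge length: F = V × PW = 9.57 × 31.1 = 297.627 mm·m/s.
Spread over the 61 km slope with efficiency ε = 0.11: R = ε·F/W = 0.11 × 297.627 / 61000 m = 5.367e-04 mm/s.
R = 5.367e-04 × 3600 = 1.93 mm/hr.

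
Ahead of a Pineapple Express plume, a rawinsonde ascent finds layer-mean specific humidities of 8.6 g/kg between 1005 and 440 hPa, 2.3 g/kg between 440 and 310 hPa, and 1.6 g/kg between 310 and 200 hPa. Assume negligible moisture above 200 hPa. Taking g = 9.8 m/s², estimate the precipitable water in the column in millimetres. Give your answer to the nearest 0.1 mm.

PW ≈ 54.4 mm

Precipitable water is the column-integrated vapour mass per unit area: PW = (1/g) Σ q̄ Δp, with q in kg/kg and Δp in Pa (1 kg/m² of water = 1 mm).
Layer 1005–440 hPa: Δp = 565 hPa = 56500 Pa, q̄ = 0.0086 kg/kg → 0.0086 × 56500 / 9.8 = 49.58 mm
Layer 440–310 hPa: Δp = 130 hPa = 13000 Pa, q̄ = 0.0023 kg/kg → 0.0023 × 13000 / 9.8 = 3.05 mm
Layer 310–200 hPa: Δp = 110 hPa = 11000 Pa, q̄ = 0.0016 kg/kg → 0.0016 × 11000 / 9.8 = 1.80 mm
PW = 49.58 + 3.05 + 1.80 = 54.43 ≈ 54.4 mm.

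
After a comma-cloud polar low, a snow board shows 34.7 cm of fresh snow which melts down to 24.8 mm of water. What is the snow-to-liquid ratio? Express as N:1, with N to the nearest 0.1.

Ratio = snow depth / SWE = 347 mm / 24.8 mm = 14.0, i.e. 14.0:1.

ratio ≈ 14.0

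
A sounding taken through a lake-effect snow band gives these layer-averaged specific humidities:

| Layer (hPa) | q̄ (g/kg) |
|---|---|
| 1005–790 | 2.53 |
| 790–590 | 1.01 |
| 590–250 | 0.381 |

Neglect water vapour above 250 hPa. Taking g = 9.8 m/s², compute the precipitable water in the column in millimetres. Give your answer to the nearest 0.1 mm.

Precipitable water is the column-integrated vapour mass per unit area: PW = (1/g) Σ q̄ Δp, with q in kg/kg and Δp in Pa (1 kg/m² of water = 1 mm).
Layer 1005–790 hPa: Δp = 215 hPa = 21500 Pa, q̄ = 0.00253 kg/kg → 0.00253 × 21500 / 9.8 = 5.55 mm
Layer 790–590 hPa: Δp = 200 hPa = 20000 Pa, q̄ = 0.00101 kg/kg → 0.00101 × 20000 / 9.8 = 2.06 mm
Layer 590–250 hPa: Δp = 340 hPa = 34000 Pa, q̄ = 0.000381 kg/kg → 0.000381 × 34000 / 9.8 = 1.32 mm
PW = 5.55 + 2.06 + 1.32 = 8.93 ≈ 8.9 mm.

PW ≈ 8.9 mm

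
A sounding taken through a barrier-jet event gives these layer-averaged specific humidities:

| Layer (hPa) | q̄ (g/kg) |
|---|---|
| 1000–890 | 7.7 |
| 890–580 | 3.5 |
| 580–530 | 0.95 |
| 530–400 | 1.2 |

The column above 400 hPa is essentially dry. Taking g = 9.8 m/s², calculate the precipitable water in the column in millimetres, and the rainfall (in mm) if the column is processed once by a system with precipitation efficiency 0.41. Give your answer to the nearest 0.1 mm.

PW ≈ 21.8 mm; rainfall ≈ 8.9 mm

Precipitable water is the column-integrated vapour mass per unit area: PW = (1/g) Σ q̄ Δp, with q in kg/kg and Δp in Pa (1 kg/m² of water = 1 mm).
Layer 1000–890 hPa: Δp = 110 hPa = 11000 Pa, q̄ = 0.0077 kg/kg → 0.0077 × 11000 / 9.8 = 8.64 mm
Layer 890–580 hPa: Δp = 310 hPa = 31000 Pa, q̄ = 0.0035 kg/kg → 0.0035 × 31000 / 9.8 = 11.07 mm
Layer 580–530 hPa: Δp = 50 hPa = 5000 Pa, q̄ = 0.00095 kg/kg → 0.00095 × 5000 / 9.8 = 0.48 mm
Layer 530–400 hPa: Δp = 130 hPa = 13000 Pa, q̄ = 0.0012 kg/kg → 0.0012 × 13000 / 9.8 = 1.59 mm
PW = 8.64 + 11.07 + 0.48 + 1.59 = 21.78 ≈ 21.8 mm.
Rainfall = ε × PW = 0.41 × 21.8 = 8.9 mm.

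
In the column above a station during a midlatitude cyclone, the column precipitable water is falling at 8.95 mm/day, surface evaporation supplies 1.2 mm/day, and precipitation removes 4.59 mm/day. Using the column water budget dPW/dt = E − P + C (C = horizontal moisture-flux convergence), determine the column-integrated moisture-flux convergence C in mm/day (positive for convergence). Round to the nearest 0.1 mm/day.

dPW/dt = -8.95 mm/day.
C = dPW/dt − E + P = (-8.95) − 1.2 + 4.59 = -5.6 mm/day.

C ≈ -5.6 mm/day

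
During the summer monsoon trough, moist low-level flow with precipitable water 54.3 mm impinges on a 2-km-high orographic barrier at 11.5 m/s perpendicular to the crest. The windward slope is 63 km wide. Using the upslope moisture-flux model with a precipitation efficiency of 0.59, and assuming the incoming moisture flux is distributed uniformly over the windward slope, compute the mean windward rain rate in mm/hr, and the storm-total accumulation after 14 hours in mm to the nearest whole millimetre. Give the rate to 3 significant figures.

R ≈ 21.1 mm/hr; total ≈ 295 mm

Incoming column moisture flux per unit ridge length: F = V × PW = 11.5 × 54.3 = 624.45 mm·m/s.
Spread over the 63 km slope with efficiency ε = 0.59: R = ε·F/W = 0.59 × 624.45 / 63000 m = 5.848e-03 mm/s.
R = 5.848e-03 × 3600 = 21.1 mm/hr.
Over 14 h: total = 21.1 × 14 = 295.4 ≈ 295 mm.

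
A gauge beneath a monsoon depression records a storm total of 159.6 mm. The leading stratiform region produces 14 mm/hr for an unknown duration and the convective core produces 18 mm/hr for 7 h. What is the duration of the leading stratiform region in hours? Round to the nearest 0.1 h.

duration ≈ 2.4 h

Known phases: 18 × 7 = 126 mm.
Remaining depth = 159.6 − 126 = 33.6 mm.
Duration = 33.6 / 14 = 2.4 h.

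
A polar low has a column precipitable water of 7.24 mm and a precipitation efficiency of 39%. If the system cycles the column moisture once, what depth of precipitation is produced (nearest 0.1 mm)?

precipitation ≈ 2.8 mm

Precipitation = ε × PW = 0.39 × 7.24 = 2.8 mm.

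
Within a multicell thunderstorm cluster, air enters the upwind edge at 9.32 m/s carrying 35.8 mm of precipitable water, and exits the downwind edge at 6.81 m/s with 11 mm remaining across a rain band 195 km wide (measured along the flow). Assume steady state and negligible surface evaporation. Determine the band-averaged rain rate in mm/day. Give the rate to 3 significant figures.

Column moisture flux per unit crosswind length is F = V × PW.
Inflow: F_in = 9.32 × 35.8 = 333.656 mm·m/s
Outflow: F_out = 6.81 × 11 = 74.91 mm·m/s
Steady-state rate R = (F_in − F_out)/L = (333.656 − 74.91) / 195000 m = 1.327e-03 mm/s.
R = 1.327e-03 × 3600 × 24 = 115 mm/day.

R ≈ 115 mm/day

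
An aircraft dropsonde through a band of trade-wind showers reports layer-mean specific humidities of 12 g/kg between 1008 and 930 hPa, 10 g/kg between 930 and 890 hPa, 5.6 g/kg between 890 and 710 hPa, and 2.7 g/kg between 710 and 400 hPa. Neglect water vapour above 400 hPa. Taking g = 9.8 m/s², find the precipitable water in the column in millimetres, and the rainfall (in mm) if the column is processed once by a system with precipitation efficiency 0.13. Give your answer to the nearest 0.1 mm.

Precipitable water is the column-integrated vapour mass per unit area: PW = (1/g) Σ q̄ Δp, with q in kg/kg and Δp in Pa (1 kg/m² of water = 1 mm).
Layer 1008–930 hPa: Δp = 78 hPa = 7800 Pa, q̄ = 0.012 kg/kg → 0.012 × 7800 / 9.8 = 9.55 mm
Layer 930–890 hPa: Δp = 40 hPa = 4000 Pa, q̄ = 0.01 kg/kg → 0.01 × 4000 / 9.8 = 4.08 mm
Layer 890–710 hPa: Δp = 180 hPa = 18000 Pa, q̄ = 0.0056 kg/kg → 0.0056 × 18000 / 9.8 = 10.29 mm
Layer 710–400 hPa: Δp = 310 hPa = 31000 Pa, q̄ = 0.0027 kg/kg → 0.0027 × 31000 / 9.8 = 8.54 mm
PW = 9.55 + 4.08 + 10.29 + 8.54 = 32.46 ≈ 32.5 mm.
Rainfall = ε × PW = 0.13 × 32.5 = 4.2 mm.

PW ≈ 32.5 mm; rainfall ≈ 4.2 mm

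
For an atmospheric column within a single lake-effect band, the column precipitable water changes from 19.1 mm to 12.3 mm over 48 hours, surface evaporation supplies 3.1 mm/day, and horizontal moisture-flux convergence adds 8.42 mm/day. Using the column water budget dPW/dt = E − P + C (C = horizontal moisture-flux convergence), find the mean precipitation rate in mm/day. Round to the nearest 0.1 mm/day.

dPW/dt = (12.3 − 19.1) mm / (48/24 day) = -3.400 mm/day.
P = E + C − dPW/dt = 3.1 + (8.42) − (-3.400) = 14.9 mm/day.

P ≈ 14.9 mm/day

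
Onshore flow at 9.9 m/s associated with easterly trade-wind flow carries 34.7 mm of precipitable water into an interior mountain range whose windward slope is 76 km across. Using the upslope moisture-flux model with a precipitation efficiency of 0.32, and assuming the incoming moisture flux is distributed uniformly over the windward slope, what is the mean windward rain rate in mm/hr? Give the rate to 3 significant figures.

R ≈ 5.21 mm/hr

Incoming column moisture flux per unit ridge length: F = V × PW = 9.9 × 34.7 = 343.53 mm·m/s.
Spread over the 76 km slope with efficiency ε = 0.32: R = ε·F/W = 0.32 × 343.53 / 76000 m = 1.446e-03 mm/s.
R = 1.446e-03 × 3600 = 5.21 mm/hr.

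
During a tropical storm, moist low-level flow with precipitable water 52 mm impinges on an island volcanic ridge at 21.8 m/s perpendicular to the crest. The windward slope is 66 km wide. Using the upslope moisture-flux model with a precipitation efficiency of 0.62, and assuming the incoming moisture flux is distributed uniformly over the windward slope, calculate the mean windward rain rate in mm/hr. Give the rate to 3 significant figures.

R ≈ 38.3 mm/hr

Incoming column moisture flux per unit ridge length: F = V × PW = 21.8 × 52 = 1133.6 mm·m/s.
Spread over the 66 km slope with efficiency ε = 0.62: R = ε·F/W = 0.62 × 1133.6 / 66000 m = 1.065e-02 mm/s.
R = 1.065e-02 × 3600 = 38.3 mm/hr.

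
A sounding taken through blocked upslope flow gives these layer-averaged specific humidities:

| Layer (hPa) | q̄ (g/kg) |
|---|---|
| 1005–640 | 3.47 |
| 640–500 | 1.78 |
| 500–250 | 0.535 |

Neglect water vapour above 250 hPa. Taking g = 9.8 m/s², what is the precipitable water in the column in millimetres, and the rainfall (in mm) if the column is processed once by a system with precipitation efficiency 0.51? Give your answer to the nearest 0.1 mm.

Precipitable water is the column-integrated vapour mass per unit area: PW = (1/g) Σ q̄ Δp, with q in kg/kg and Δp in Pa (1 kg/m² of water = 1 mm).
Layer 1005–640 hPa: Δp = 365 hPa = 36500 Pa, q̄ = 0.00347 kg/kg → 0.00347 × 36500 / 9.8 = 12.92 mm
Layer 640–500 hPa: Δp = 140 hPa = 14000 Pa, q̄ = 0.00178 kg/kg → 0.00178 × 14000 / 9.8 = 2.54 mm
Layer 500–250 hPa: Δp = 250 hPa = 25000 Pa, q̄ = 0.000535 kg/kg → 0.000535 × 25000 / 9.8 = 1.36 mm
PW = 12.92 + 2.54 + 1.36 = 16.82 ≈ 16.8 mm.
Rainfall = ε × PW = 0.51 × 16.8 = 8.6 mm.

PW ≈ 16.8 mm; rainfall ≈ 8.6 mm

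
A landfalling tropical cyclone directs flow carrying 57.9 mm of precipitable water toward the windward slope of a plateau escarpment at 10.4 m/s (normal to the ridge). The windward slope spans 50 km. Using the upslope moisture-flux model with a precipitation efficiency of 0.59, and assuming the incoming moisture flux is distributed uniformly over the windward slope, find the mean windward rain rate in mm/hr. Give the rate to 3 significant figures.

Incoming column moisture flux per unit ridge length: F = V × PW = 10.4 × 57.9 = 602.16 mm·m/s.
Spread over the 50 km slope with efficiency ε = 0.59: R = ε·F/W = 0.59 × 602.16 / 50000 m = 7.105e-03 mm/s.
R = 7.105e-03 × 3600 = 25.6 mm/hr.

R ≈ 25.6 mm/hr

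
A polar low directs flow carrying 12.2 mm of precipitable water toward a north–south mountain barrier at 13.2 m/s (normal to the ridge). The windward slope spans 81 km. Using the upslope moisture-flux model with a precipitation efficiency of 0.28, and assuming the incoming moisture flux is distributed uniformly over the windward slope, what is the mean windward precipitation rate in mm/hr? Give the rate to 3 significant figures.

R ≈ 2.00 mm/hr

Incoming column moisture flux per unit ridge length: F = V × PW = 13.2 × 12.2 = 161.04 mm·m/s.
Spread over the 81 km slope with efficiency ε = 0.28: R = ε·F/W = 0.28 × 161.04 / 81000 m = 5.567e-04 mm/s.
R = 5.567e-04 × 3600 = 2.00 mm/hr.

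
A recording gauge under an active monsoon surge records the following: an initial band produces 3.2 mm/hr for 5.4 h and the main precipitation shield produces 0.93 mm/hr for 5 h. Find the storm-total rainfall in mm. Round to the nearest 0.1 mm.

Total = Σ Rᵢ Δtᵢ = 3.2 × 5.4 + 0.93 × 5
      = 17.28 + 4.65 = 21.9 mm.

total ≈ 21.9 mm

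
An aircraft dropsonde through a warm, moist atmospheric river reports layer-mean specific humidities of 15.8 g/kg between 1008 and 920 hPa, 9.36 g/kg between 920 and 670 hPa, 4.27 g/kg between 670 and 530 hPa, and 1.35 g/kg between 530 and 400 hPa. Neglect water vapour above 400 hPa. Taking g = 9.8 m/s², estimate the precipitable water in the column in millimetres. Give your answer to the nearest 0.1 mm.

PW ≈ 46.0 mm

Precipitable water is the column-integrated vapour mass per unit area: PW = (1/g) Σ q̄ Δp, with q in kg/kg and Δp in Pa (1 kg/m² of water = 1 mm).
Layer 1008–920 hPa: Δp = 88 hPa = 8800 Pa, q̄ = 0.0158 kg/kg → 0.0158 × 8800 / 9.8 = 14.19 mm
Layer 920–670 hPa: Δp = 250 hPa = 25000 Pa, q̄ = 0.00936 kg/kg → 0.00936 × 25000 / 9.8 = 23.88 mm
Layer 670–530 hPa: Δp = 140 hPa = 14000 Pa, q̄ = 0.00427 kg/kg → 0.00427 × 14000 / 9.8 = 6.10 mm
Layer 530–400 hPa: Δp = 130 hPa = 13000 Pa, q̄ = 0.00135 kg/kg → 0.00135 × 13000 / 9.8 = 1.79 mm
PW = 14.19 + 23.88 + 6.10 + 1.79 = 45.96 ≈ 46.0 mm.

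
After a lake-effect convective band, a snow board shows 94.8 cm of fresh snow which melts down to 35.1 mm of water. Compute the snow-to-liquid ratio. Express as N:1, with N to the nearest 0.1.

ratio ≈ 27.0

Ratio = snow depth / SWE = 948 mm / 35.1 mm = 27.0, i.e. 27.0:1.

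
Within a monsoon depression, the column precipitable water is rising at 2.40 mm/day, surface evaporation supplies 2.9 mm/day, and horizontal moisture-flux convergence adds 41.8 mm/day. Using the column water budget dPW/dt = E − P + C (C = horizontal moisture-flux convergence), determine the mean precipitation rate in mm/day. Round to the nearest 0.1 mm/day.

dPW/dt = +2.40 mm/day.
P = E + C − dPW/dt = 2.9 + (41.8) − (+2.40) = 42.3 mm/day.

P ≈ 42.3 mm/day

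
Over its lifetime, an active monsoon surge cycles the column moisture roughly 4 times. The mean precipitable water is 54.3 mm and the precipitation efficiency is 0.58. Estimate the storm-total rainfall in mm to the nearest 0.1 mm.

Each cycle deposits ε × PW = 0.58 × 54.3 = 31.494 mm.
Over 4 cycles: 4 × 31.494 = 126.0 mm.

rainfall ≈ 126.0 mm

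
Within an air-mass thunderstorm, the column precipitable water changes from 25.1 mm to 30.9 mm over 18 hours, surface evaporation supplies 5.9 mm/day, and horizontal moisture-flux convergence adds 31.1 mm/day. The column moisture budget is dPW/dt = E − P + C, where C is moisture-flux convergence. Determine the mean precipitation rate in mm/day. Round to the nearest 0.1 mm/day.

P ≈ 29.3 mm/day

dPW/dt = (30.9 − 25.1) mm / (18/24 day) = +7.733 mm/day.
P = E + C − dPW/dt = 5.9 + (31.1) − (+7.733) = 29.3 mm/day.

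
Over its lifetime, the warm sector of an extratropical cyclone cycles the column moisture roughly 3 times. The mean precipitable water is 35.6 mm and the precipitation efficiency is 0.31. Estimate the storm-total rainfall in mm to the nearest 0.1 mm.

Each cycle deposits ε × PW = 0.31 × 35.6 = 11.036 mm.
Over 3 cycles: 3 × 11.036 = 33.1 mm.

rainfall ≈ 33.1 mm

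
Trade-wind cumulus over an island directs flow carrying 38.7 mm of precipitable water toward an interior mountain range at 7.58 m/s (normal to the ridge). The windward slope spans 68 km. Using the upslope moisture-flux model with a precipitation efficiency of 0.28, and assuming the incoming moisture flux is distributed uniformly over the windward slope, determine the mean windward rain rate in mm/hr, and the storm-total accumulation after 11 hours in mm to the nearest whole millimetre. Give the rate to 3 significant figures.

R ≈ 4.35 mm/hr; total ≈ 48 mm

Incoming column moisture flux per unit ridge length: F = V × PW = 7.58 × 38.7 = 293.346 mm·m/s.
Spread over the 68 km slope with efficiency ε = 0.28: R = ε·F/W = 0.28 × 293.346 / 68000 m = 1.208e-03 mm/s.
R = 1.208e-03 × 3600 = 4.35 mm/hr.
Over 11 h: total = 4.35 × 11 = 47.85 ≈ 48 mm.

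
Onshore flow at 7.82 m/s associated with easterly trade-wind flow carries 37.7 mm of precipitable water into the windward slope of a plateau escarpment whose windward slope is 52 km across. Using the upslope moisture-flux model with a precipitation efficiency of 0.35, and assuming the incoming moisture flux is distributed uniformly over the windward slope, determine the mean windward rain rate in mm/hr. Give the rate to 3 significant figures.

Incoming column moisture flux per unit ridge length: F = V × PW = 7.82 × 37.7 = 294.814 mm·m/s.
Spread over the 52 km slope with efficiency ε = 0.35: R = ε·F/W = 0.35 × 294.814 / 52000 m = 1.984e-03 mm/s.
R = 1.984e-03 × 3600 = 7.14 mm/hr.

R ≈ 7.14 mm/hr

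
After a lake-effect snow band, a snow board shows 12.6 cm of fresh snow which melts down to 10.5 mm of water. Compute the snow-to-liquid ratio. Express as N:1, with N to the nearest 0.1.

ratio ≈ 12.0

Ratio = snow depth / SWE = 126 mm / 10.5 mm = 12.0, i.e. 12.0:1.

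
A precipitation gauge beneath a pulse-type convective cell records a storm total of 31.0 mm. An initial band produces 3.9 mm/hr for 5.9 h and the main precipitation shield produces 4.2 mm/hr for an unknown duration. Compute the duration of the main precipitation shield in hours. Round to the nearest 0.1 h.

duration ≈ 1.9 h

Known phases: 3.9 × 5.9 = 23.01 mm.
Remaining depth = 31.0 − 23.01 = 7.99 mm.
Duration = 7.99 / 4.2 = 1.9 h.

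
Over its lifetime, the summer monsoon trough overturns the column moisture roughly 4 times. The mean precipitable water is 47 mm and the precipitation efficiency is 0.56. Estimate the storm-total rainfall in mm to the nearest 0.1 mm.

Each cycle deposits ε × PW = 0.56 × 47 = 26.32 mm.
Over 4 cycles: 4 × 26.32 = 105.3 mm.

rainfall ≈ 105.3 mm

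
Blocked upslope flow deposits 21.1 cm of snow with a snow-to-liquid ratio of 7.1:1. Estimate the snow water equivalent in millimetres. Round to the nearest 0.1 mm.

SWE = snow depth / ratio = 21.1 cm / 7.1 = 2.972 cm = 29.7 mm.

SWE ≈ 29.7 mm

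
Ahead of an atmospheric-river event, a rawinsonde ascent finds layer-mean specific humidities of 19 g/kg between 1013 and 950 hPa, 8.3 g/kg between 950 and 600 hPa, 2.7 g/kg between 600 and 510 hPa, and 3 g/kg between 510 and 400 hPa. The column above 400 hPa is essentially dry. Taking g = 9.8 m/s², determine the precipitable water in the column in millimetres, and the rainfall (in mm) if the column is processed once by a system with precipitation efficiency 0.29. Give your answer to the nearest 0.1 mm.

PW ≈ 47.7 mm; rainfall ≈ 13.8 mm

Precipitable water is the column-integrated vapour mass per unit area: PW = (1/g) Σ q̄ Δp, with q in kg/kg and Δp in Pa (1 kg/m² of water = 1 mm).
Layer 1013–950 hPa: Δp = 63 hPa = 6300 Pa, q̄ = 0.019 kg/kg → 0.019 × 6300 / 9.8 = 12.21 mm
Layer 950–600 hPa: Δp = 350 hPa = 35000 Pa, q̄ = 0.0083 kg/kg → 0.0083 × 35000 / 9.8 = 29.64 mm
Layer 600–510 hPa: Δp = 90 hPa = 9000 Pa, q̄ = 0.0027 kg/kg → 0.0027 × 9000 / 9.8 = 2.48 mm
Layer 510–400 hPa: Δp = 110 hPa = 11000 Pa, q̄ = 0.003 kg/kg → 0.003 × 11000 / 9.8 = 3.37 mm
PW = 12.21 + 29.64 + 2.48 + 3.37 = 47.70 ≈ 47.7 mm.
Rainfall = ε × PW = 0.29 × 47.7 = 13.8 mm.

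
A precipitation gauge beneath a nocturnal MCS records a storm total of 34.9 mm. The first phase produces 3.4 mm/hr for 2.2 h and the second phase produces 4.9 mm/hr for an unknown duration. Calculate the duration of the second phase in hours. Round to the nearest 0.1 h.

Known phases: 3.4 × 2.2 = 7.48 mm.
Remaining depth = 34.9 − 7.48 = 27.42 mm.
Duration = 27.42 / 4.9 = 5.6 h.

duration ≈ 5.6 h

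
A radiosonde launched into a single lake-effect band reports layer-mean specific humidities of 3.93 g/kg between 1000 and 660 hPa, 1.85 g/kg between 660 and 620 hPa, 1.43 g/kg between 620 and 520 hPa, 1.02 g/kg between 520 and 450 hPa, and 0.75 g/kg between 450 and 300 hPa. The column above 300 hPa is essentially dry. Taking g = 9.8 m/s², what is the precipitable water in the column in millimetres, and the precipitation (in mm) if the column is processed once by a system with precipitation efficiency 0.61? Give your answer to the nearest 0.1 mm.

Precipitable water is the column-integrated vapour mass per unit area: PW = (1/g) Σ q̄ Δp, with q in kg/kg and Δp in Pa (1 kg/m² of water = 1 mm).
Layer 1000–660 hPa: Δp = 340 hPa = 34000 Pa, q̄ = 0.00393 kg/kg → 0.00393 × 34000 / 9.8 = 13.63 mm
Layer 660–620 hPa: Δp = 40 hPa = 4000 Pa, q̄ = 0.00185 kg/kg → 0.00185 × 4000 / 9.8 = 0.76 mm
Layer 620–520 hPa: Δp = 100 hPa = 10000 Pa, q̄ = 0.00143 kg/kg → 0.00143 × 10000 / 9.8 = 1.46 mm
Layer 520–450 hPa: Δp = 70 hPa = 7000 Pa, q̄ = 0.00102 kg/kg → 0.00102 × 7000 / 9.8 = 0.73 mm
Layer 450–300 hPa: Δp = 150 hPa = 15000 Pa, q̄ = 0.00075 kg/kg → 0.00075 × 15000 / 9.8 = 1.15 mm
PW = 13.63 + 0.76 + 1.46 + 0.73 + 1.15 = 17.73 ≈ 17.7 mm.
Precipitation = ε × PW = 0.61 × 17.7 = 10.8 mm.

PW ≈ 17.7 mm; precipitation ≈ 10.8 mm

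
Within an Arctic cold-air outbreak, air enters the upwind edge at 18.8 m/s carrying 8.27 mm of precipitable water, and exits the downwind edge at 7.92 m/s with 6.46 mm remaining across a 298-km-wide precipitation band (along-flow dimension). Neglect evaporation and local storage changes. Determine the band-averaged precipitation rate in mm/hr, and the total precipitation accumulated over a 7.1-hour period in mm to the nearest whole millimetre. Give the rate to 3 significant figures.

Column moisture flux per unit crosswind length is F = V × PW.
Inflow: F_in = 18.8 × 8.27 = 155.476 mm·m/s
Outflow: F_out = 7.92 × 6.46 = 51.1632 mm·m/s
Steady-state rate R = (F_in − F_out)/L = (155.476 − 51.1632) / 298000 m = 3.500e-04 mm/s.
R = 3.500e-04 × 3600 = 1.26 mm/hr.
Over 7.1 h: total = 1.26 × 7.1 = 8.946 ≈ 9 mm.

R ≈ 1.26 mm/hr; total ≈ 9 mm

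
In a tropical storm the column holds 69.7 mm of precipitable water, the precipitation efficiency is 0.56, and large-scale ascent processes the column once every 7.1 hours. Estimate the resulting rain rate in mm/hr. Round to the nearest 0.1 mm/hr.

R ≈ 5.5 mm/hr

Each overturning extracts ε × PW = 0.56 × 69.7 = 39.032 mm.
Rate = ε·PW / τ = 39.032 / 7.1 h = 5.5 mm/hr.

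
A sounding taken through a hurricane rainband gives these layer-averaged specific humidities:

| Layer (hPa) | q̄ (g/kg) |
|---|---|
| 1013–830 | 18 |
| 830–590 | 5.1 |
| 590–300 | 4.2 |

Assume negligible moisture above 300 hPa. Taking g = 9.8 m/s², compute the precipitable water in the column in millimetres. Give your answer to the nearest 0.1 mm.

PW ≈ 58.5 mm

Precipitable water is the column-integrated vapour mass per unit area: PW = (1/g) Σ q̄ Δp, with q in kg/kg and Δp in Pa (1 kg/m² of water = 1 mm).
Layer 1013–830 hPa: Δp = 183 hPa = 18300 Pa, q̄ = 0.018 kg/kg → 0.018 × 18300 / 9.8 = 33.61 mm
Layer 830–590 hPa: Δp = 240 hPa = 24000 Pa, q̄ = 0.0051 kg/kg → 0.0051 × 24000 / 9.8 = 12.49 mm
Layer 590–300 hPa: Δp = 290 hPa = 29000 Pa, q̄ = 0.0042 kg/kg → 0.0042 × 29000 / 9.8 = 12.43 mm
PW = 33.61 + 12.49 + 12.43 = 58.53 ≈ 58.5 mm.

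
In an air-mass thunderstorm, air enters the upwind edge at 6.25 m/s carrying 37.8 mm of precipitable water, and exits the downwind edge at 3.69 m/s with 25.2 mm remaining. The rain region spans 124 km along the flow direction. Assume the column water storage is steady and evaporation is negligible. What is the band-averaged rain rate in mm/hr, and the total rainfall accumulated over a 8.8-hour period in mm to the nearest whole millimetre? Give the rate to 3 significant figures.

Column moisture flux per unit crosswind length is F = V × PW.
Inflow: F_in = 6.25 × 37.8 = 236.25 mm·m/s
Outflow: F_out = 3.69 × 25.2 = 92.988 mm·m/s
Steady-state rate R = (F_in − F_out)/L = (236.25 − 92.988) / 124000 m = 1.155e-03 mm/s.
R = 1.155e-03 × 3600 = 4.16 mm/hr.
Over 8.8 h: total = 4.16 × 8.8 = 36.608 ≈ 37 mm.

R ≈ 4.16 mm/hr; total ≈ 37 mm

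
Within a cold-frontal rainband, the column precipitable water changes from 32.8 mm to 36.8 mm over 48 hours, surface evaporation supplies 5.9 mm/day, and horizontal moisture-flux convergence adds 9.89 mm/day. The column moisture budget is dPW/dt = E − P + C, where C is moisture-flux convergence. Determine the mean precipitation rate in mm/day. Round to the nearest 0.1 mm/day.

P ≈ 13.8 mm/day

dPW/dt = (36.8 − 32.8) mm / (48/24 day) = +2.000 mm/day.
P = E + C − dPW/dt = 5.9 + (9.89) − (+2.000) = 13.8 mm/day.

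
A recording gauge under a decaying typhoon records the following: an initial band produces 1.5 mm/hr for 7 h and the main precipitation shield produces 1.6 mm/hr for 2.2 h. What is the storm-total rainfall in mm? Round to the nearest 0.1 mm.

Total = Σ Rᵢ Δtᵢ = 1.5 × 7 + 1.6 × 2.2
      = 10.5 + 3.52 = 14.0 mm.

total ≈ 14.0 mm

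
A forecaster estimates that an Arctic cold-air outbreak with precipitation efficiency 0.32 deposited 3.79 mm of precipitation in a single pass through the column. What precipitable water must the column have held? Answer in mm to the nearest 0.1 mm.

PW = precipitation / ε = 3.79 / 0.32 = 11.8 mm.

PW ≈ 11.8 mm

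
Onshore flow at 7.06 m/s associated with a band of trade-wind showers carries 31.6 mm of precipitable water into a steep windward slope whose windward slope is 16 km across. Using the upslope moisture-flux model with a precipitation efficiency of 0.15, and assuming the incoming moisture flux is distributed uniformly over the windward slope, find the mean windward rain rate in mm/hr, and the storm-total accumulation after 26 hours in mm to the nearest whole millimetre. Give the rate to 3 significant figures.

Incoming column moisture flux per unit ridge length: F = V × PW = 7.06 × 31.6 = 223.096 mm·m/s.
Spread over the 16 km slope with efficiency ε = 0.15: R = ε·F/W = 0.15 × 223.096 / 16000 m = 2.092e-03 mm/s.
R = 2.092e-03 × 3600 = 7.53 mm/hr.
Over 26 h: total = 7.53 × 26 = 195.78 ≈ 196 mm.

R ≈ 7.53 mm/hr; total ≈ 196 mm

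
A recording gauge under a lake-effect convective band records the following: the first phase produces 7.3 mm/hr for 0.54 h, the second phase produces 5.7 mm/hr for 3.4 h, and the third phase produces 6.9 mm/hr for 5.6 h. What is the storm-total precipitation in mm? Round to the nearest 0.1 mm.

total ≈ 62.0 mm

Total = Σ Rᵢ Δtᵢ = 7.3 × 0.54 + 5.7 × 3.4 + 6.9 × 5.6
      = 3.942 + 19.38 + 38.64 = 62.0 mm.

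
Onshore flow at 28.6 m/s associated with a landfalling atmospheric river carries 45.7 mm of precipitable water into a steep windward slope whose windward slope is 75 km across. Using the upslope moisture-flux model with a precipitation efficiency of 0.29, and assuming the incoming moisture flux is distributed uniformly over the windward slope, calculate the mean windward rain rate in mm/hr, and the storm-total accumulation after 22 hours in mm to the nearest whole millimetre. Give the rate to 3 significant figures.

Incoming column moisture flux per unit ridge length: F = V × PW = 28.6 × 45.7 = 1307.02 mm·m/s.
Spread over the 75 km slope with efficiency ε = 0.29: R = ε·F/W = 0.29 × 1307.02 / 75000 m = 5.054e-03 mm/s.
R = 5.054e-03 × 3600 = 18.2 mm/hr.
Over 22 h: total = 18.2 × 22 = 400.4 ≈ 400 mm.

R ≈ 18.2 mm/hr; total ≈ 400 mm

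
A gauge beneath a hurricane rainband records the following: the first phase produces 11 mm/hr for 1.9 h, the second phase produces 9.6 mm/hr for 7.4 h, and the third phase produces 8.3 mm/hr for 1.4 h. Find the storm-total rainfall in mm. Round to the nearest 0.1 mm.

Total = Σ Rᵢ Δtᵢ = 11 × 1.9 + 9.6 × 7.4 + 8.3 × 1.4
      = 20.9 + 71.04 + 11.62 = 103.6 mm.

total ≈ 103.6 mm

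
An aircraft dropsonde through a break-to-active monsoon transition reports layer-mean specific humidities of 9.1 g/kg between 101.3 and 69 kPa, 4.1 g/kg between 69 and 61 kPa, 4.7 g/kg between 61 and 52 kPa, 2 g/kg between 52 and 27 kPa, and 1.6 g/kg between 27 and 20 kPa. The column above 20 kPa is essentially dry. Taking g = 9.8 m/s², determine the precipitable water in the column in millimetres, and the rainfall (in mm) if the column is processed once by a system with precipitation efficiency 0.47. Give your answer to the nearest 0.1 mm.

PW ≈ 43.9 mm; rainfall ≈ 20.6 mm

Precipitable water is the column-integrated vapour mass per unit area: PW = (1/g) Σ q̄ Δp, with q in kg/kg and Δp in Pa (1 kg/m² of water = 1 mm).
Layer 101.3–69 kPa: Δp = 323 hPa = 32300 Pa, q̄ = 0.0091 kg/kg → 0.0091 × 32300 / 9.8 = 29.99 mm
Layer 69–61 kPa: Δp = 80 hPa = 8000 Pa, q̄ = 0.0041 kg/kg → 0.0041 × 8000 / 9.8 = 3.35 mm
Layer 61–52 kPa: Δp = 90 hPa = 9000 Pa, q̄ = 0.0047 kg/kg → 0.0047 × 9000 / 9.8 = 4.32 mm
Layer 52–27 kPa: Δp = 250 hPa = 25000 Pa, q̄ = 0.002 kg/kg → 0.002 × 25000 / 9.8 = 5.10 mm
Layer 27–20 kPa: Δp = 70 hPa = 7000 Pa, q̄ = 0.0016 kg/kg → 0.0016 × 7000 / 9.8 = 1.14 mm
PW = 29.99 + 3.35 + 4.32 + 5.10 + 1.14 = 43.90 ≈ 43.9 mm.
Rainfall = ε × PW = 0.47 × 43.9 = 20.6 mm.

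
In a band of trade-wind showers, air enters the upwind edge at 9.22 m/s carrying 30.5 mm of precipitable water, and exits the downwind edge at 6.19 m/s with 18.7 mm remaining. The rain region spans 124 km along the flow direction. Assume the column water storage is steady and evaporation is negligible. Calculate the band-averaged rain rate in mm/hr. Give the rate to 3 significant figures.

R ≈ 4.80 mm/hr

Column moisture flux per unit crosswind length is F = V × PW.
Inflow: F_in = 9.22 × 30.5 = 281.21 mm·m/s
Outflow: F_out = 6.19 × 18.7 = 115.753 mm·m/s
Steady-state rate R = (F_in − F_out)/L = (281.21 − 115.753) / 124000 m = 1.334e-03 mm/s.
R = 1.334e-03 × 3600 = 4.80 mm/hr.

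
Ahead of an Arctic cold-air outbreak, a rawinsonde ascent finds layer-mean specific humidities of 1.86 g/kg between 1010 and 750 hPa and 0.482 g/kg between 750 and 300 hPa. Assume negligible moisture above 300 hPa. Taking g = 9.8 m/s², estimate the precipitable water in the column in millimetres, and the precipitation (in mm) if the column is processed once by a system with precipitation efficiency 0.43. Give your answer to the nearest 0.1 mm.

Precipitable water is the column-integrated vapour mass per unit area: PW = (1/g) Σ q̄ Δp, with q in kg/kg and Δp in Pa (1 kg/m² of water = 1 mm).
Layer 1010–750 hPa: Δp = 260 hPa = 26000 Pa, q̄ = 0.00186 kg/kg → 0.00186 × 26000 / 9.8 = 4.93 mm
Layer 750–300 hPa: Δp = 450 hPa = 45000 Pa, q̄ = 0.000482 kg/kg → 0.000482 × 45000 / 9.8 = 2.21 mm
PW = 4.93 + 2.21 = 7.14 ≈ 7.1 mm.
Precipitation = ε × PW = 0.43 × 7.1 = 3.1 mm.

PW ≈ 7.1 mm; precipitation ≈ 3.1 mm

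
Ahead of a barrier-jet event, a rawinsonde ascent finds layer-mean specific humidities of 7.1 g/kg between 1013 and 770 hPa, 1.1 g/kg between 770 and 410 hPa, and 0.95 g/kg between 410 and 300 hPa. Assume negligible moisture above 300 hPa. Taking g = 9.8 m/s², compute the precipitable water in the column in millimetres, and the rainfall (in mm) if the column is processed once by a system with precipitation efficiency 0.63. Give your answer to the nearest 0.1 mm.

PW ≈ 22.7 mm; rainfall ≈ 14.3 mm

Precipitable water is the column-integrated vapour mass per unit area: PW = (1/g) Σ q̄ Δp, with q in kg/kg and Δp in Pa (1 kg/m² of water = 1 mm).
Layer 1013–770 hPa: Δp = 243 hPa = 24300 Pa, q̄ = 0.0071 kg/kg → 0.0071 × 24300 / 9.8 = 17.61 mm
Layer 770–410 hPa: Δp = 360 hPa = 36000 Pa, q̄ = 0.0011 kg/kg → 0.0011 × 36000 / 9.8 = 4.04 mm
Layer 410–300 hPa: Δp = 110 hPa = 11000 Pa, q̄ = 0.00095 kg/kg → 0.00095 × 11000 / 9.8 = 1.07 mm
PW = 17.61 + 4.04 + 1.07 = 22.72 ≈ 22.7 mm.
Rainfall = ε × PW = 0.63 × 22.7 = 14.3 mm.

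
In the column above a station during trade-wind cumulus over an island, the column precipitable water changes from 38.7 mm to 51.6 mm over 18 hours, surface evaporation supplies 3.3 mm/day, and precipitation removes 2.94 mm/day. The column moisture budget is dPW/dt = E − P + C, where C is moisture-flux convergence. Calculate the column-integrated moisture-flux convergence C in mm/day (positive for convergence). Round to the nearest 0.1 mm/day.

dPW/dt = (51.6 − 38.7) mm / (18/24 day) = +17.200 mm/day.
C = dPW/dt − E + P = (+17.200) − 3.3 + 2.94 = 16.8 mm/day.

C ≈ 16.8 mm/day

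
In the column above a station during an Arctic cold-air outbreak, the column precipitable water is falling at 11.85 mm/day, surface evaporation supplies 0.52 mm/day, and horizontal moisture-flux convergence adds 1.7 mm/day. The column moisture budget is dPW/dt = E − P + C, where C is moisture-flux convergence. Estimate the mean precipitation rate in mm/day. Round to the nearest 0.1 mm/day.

dPW/dt = -11.85 mm/day.
P = E + C − dPW/dt = 0.52 + (1.7) − (-11.85) = 14.1 mm/day.

P ≈ 14.1 mm/day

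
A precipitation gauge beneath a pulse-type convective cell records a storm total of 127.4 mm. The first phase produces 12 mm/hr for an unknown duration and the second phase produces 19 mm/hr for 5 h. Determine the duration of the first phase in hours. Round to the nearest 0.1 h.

Known phases: 19 × 5 = 95 mm.
Remaining depth = 127.4 − 95 = 32.4 mm.
Duration = 32.4 / 12 = 2.7 h.

duration ≈ 2.7 h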